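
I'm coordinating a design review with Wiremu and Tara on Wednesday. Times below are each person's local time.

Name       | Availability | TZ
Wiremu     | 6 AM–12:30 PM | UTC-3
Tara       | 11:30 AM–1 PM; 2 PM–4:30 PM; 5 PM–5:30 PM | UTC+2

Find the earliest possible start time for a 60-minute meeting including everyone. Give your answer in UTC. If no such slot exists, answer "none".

09:30

Wiremu in UTC: 09:00-15:30 (add 3h to convert from UTC-3).
Tara in UTC: 09:30-11:00, 12:00-14:30, 15:00-15:30 (subtract 2h to convert from UTC+2).
Wiremu ∩ Tara: 09:30-11:00, 12:00-14:30, 15:00-15:30.
The first common window of at least 60 minutes is 09:30-11:00, so the earliest start is 09:30.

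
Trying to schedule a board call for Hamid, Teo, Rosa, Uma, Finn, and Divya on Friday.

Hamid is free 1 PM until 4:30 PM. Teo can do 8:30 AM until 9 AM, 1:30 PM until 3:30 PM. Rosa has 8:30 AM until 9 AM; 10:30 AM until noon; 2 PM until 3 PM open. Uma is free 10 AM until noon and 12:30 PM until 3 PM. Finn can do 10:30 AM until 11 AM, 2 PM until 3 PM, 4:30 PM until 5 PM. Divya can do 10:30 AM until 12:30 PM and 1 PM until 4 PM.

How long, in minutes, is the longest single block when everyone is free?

Hamid ∩ Teo: 13:30-15:30.
Hamid ∩ Teo ∩ Rosa: 14:00-15:00.
Hamid ∩ Teo ∩ Rosa ∩ Uma: 14:00-15:00.
Hamid ∩ Teo ∩ Rosa ∩ Uma ∩ Finn: 14:00-15:00.
Hamid ∩ Teo ∩ Rosa ∩ Uma ∩ Finn ∩ Divya: 14:00-15:00.
Those are the intersection windows.
The longest is 14:00-15:00 at 60 minutes.

60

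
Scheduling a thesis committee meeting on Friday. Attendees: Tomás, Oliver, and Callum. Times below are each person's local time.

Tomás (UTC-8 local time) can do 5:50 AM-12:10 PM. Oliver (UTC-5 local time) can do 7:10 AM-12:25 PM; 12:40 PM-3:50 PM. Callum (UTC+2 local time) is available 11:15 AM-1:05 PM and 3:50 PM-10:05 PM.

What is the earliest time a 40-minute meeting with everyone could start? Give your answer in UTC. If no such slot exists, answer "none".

13:50

Tomás in UTC: 13:50-20:10 (add 8h to convert from UTC-8).
Oliver in UTC: 12:10-17:25, 17:40-20:50 (add 5h to convert from UTC-5).
Callum in UTC: 09:15-11:05, 13:50-20:05 (subtract 2h to convert from UTC+2).
Tomás ∩ Oliver: 13:50-17:25, 17:40-20:10.
Tomás ∩ Oliver ∩ Callum: 13:50-17:25, 17:40-20:05.
So the common availability across everyone is 13:50-17:25, 17:40-20:05.
The first common window of at least 40 minutes is 13:50-17:25, so the earliest start is 13:50.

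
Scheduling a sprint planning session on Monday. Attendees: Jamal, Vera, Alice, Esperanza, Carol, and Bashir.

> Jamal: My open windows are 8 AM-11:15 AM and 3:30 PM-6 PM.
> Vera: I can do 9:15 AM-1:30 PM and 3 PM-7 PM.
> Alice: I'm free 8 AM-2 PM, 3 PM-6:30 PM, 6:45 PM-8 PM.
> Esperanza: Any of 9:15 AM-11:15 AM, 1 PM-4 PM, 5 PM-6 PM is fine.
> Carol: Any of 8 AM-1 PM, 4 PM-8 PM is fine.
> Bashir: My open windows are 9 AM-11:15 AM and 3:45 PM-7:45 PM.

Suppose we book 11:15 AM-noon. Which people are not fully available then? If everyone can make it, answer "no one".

Jamal: not fully free for 11:15-12:00. Vera: free for 11:15-12:00. Alice: free for 11:15-12:00. Esperanza: not fully free for 11:15-12:00. Carol: free for 11:15-12:00. Bashir: not fully free for 11:15-12:00.

Bashir, Esperanza, Jamal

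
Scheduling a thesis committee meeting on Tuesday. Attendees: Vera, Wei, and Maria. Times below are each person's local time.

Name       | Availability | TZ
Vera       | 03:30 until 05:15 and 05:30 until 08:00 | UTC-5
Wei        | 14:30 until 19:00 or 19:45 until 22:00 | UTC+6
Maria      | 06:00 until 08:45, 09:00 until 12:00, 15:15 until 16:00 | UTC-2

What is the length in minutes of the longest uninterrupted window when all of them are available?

120

Vera in UTC: 08:30-10:15, 10:30-13:00 (add 5h to convert from UTC-5).
Wei in UTC: 08:30-13:00, 13:45-16:00 (subtract 6h to convert from UTC+6).
Maria in UTC: 08:00-10:45, 11:00-14:00, 17:15-18:00 (add 2h to convert from UTC-2).
Vera ∩ Wei: 08:30-10:15, 10:30-13:00.
Vera ∩ Wei ∩ Maria: 08:30-10:15, 10:30-10:45, 11:00-13:00.
The longest is 11:00-13:00 at 120 minutes.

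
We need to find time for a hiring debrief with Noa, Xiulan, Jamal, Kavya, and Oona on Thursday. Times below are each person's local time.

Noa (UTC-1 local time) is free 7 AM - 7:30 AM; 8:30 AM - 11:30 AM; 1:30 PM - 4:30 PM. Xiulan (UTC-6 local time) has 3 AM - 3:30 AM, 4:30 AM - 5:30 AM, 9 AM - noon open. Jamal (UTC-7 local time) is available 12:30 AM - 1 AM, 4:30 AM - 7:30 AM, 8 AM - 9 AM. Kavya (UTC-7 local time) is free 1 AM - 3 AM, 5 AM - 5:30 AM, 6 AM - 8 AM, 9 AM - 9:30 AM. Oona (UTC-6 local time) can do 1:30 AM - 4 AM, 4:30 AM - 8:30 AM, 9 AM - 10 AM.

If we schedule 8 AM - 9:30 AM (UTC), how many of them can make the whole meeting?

Noa in UTC: 08:00-08:30, 09:30-12:30, 14:30-17:30 (add 1h to convert from UTC-1).
Xiulan in UTC: 09:00-09:30, 10:30-11:30, 15:00-18:00 (add 6h to convert from UTC-6).
Jamal in UTC: 07:30-08:00, 11:30-14:30, 15:00-16:00 (add 7h to convert from UTC-7).
Kavya in UTC: 08:00-10:00, 12:00-12:30, 13:00-15:00, 16:00-16:30 (add 7h to convert from UTC-7).
Oona in UTC: 07:30-10:00, 10:30-14:30, 15:00-16:00 (add 6h to convert from UTC-6).
Kavya and Oona can make the full 08:00-09:30 slot — that's 2.

2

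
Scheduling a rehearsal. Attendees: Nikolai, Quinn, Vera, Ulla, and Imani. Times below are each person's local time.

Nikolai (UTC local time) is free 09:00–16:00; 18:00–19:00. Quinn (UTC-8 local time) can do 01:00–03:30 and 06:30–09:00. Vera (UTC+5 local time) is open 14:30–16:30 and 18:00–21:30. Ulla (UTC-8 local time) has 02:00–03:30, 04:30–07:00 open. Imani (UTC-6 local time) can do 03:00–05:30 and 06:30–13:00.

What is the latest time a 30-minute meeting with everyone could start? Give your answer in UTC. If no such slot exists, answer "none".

Nikolai in UTC: 09:00-16:00, 18:00-19:00.
Quinn in UTC: 09:00-11:30, 14:30-17:00 (add 8h to convert from UTC-8).
Vera in UTC: 09:30-11:30, 13:00-16:30 (subtract 5h to convert from UTC+5).
Ulla in UTC: 10:00-11:30, 12:30-15:00 (add 8h to convert from UTC-8).
Imani in UTC: 09:00-11:30, 12:30-19:00 (add 6h to convert from UTC-6).
Nikolai ∩ Quinn: 09:00-11:30, 14:30-16:00.
Nikolai ∩ Quinn ∩ Vera: 09:30-11:30, 14:30-16:00.
Nikolai ∩ Quinn ∩ Vera ∩ Ulla: 10:00-11:30, 14:30-15:00.
Nikolai ∩ Quinn ∩ Vera ∩ Ulla ∩ Imani: 10:00-11:30, 14:30-15:00.
The last common window of at least 30 minutes is 14:30-15:00; a 30-minute meeting can start as late as 14:30 and still end by 15:00.

14:30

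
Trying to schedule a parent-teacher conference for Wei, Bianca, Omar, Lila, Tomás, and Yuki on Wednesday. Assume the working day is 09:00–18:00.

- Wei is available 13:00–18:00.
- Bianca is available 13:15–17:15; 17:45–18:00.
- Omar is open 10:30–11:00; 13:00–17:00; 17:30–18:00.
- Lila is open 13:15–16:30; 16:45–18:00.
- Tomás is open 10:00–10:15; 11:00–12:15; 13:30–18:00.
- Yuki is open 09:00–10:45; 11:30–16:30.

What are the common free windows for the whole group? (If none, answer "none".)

Wei ∩ Bianca: 13:15-17:15, 17:45-18:00.
Wei ∩ Bianca ∩ Omar: 13:15-17:00, 17:45-18:00.
Wei ∩ Bianca ∩ Omar ∩ Lila: 13:15-16:30, 16:45-17:00, 17:45-18:00.
Wei ∩ Bianca ∩ Omar ∩ Lila ∩ Tomás: 13:30-16:30, 16:45-17:00, 17:45-18:00.
Wei ∩ Bianca ∩ Omar ∩ Lila ∩ Tomás ∩ Yuki: 13:30-16:30.
So the common availability across everyone is 13:30-16:30.

13:30-16:30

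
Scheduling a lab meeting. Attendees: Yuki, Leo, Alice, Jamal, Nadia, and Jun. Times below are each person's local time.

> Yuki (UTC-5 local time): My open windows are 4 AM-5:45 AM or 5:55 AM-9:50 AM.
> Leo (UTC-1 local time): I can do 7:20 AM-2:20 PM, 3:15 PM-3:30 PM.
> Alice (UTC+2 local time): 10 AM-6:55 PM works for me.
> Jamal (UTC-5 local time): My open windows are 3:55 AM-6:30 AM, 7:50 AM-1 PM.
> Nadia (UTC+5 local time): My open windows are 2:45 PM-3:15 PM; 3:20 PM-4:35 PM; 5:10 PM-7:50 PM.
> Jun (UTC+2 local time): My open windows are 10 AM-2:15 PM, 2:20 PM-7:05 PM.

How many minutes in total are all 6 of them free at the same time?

Yuki in UTC: 09:00-10:45, 10:55-14:50 (add 5h to convert from UTC-5).
Leo in UTC: 08:20-15:20, 16:15-16:30 (add 1h to convert from UTC-1).
Alice in UTC: 08:00-16:55 (subtract 2h to convert from UTC+2).
Jamal in UTC: 08:55-11:30, 12:50-18:00 (add 5h to convert from UTC-5).
Nadia in UTC: 09:45-10:15, 10:20-11:35, 12:10-14:50 (subtract 5h to convert from UTC+5).
Jun in UTC: 08:00-12:15, 12:20-17:05 (subtract 2h to convert from UTC+2).
Yuki ∩ Leo: 09:00-10:45, 10:55-14:50.
Yuki ∩ Leo ∩ Alice: 09:00-10:45, 10:55-14:50.
Yuki ∩ Leo ∩ Alice ∩ Jamal: 09:00-10:45, 10:55-11:30, 12:50-14:50.
Yuki ∩ Leo ∩ Alice ∩ Jamal ∩ Nadia: 09:45-10:15, 10:20-10:45, 10:55-11:30, 12:50-14:50.
Yuki ∩ Leo ∩ Alice ∩ Jamal ∩ Nadia ∩ Jun: 09:45-10:15, 10:20-10:45, 10:55-11:30, 12:50-14:50.
So the common availability across everyone is 09:45-10:15, 10:20-10:45, 10:55-11:30, 12:50-14:50.
Summing the common windows: 30 + 25 + 35 + 120 = 210 minutes.

210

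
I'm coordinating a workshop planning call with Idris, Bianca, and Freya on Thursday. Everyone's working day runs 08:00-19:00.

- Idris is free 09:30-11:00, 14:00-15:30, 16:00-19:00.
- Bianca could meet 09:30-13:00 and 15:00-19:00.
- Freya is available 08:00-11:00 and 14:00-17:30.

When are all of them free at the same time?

Idris ∩ Bianca: 09:30-11:00, 15:00-15:30, 16:00-19:00.
Idris ∩ Bianca ∩ Freya: 09:30-11:00, 15:00-15:30, 16:00-17:30.

09:30-11:00, 15:00-15:30, 16:00-17:30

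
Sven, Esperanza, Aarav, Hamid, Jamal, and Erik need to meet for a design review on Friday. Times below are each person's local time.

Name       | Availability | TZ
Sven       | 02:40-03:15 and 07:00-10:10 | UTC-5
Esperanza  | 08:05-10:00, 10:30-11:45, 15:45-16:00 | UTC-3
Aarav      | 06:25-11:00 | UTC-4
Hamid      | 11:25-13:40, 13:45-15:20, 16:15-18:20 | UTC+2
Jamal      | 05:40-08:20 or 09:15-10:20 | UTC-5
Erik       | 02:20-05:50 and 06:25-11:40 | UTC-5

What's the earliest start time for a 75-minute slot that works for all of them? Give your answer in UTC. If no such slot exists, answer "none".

none

Sven in UTC: 07:40-08:15, 12:00-15:10 (add 5h to convert from UTC-5).
Esperanza in UTC: 11:05-13:00, 13:30-14:45, 18:45-19:00 (add 3h to convert from UTC-3).
Aarav in UTC: 10:25-15:00 (add 4h to convert from UTC-4).
Hamid in UTC: 09:25-11:40, 11:45-13:20, 14:15-16:20 (subtract 2h to convert from UTC+2).
Jamal in UTC: 10:40-13:20, 14:15-15:20 (add 5h to convert from UTC-5).
Erik in UTC: 07:20-10:50, 11:25-16:40 (add 5h to convert from UTC-5).
Sven ∩ Esperanza: 12:00-13:00, 13:30-14:45.
Sven ∩ Esperanza ∩ Aarav: 12:00-13:00, 13:30-14:45.
Sven ∩ Esperanza ∩ Aarav ∩ Hamid: 12:00-13:00, 14:15-14:45.
Sven ∩ Esperanza ∩ Aarav ∩ Hamid ∩ Jamal: 12:00-13:00, 14:15-14:45.
Sven ∩ Esperanza ∩ Aarav ∩ Hamid ∩ Jamal ∩ Erik: 12:00-13:00, 14:15-14:45.
Those are the intersection windows.
No common window is at least 75 minutes long.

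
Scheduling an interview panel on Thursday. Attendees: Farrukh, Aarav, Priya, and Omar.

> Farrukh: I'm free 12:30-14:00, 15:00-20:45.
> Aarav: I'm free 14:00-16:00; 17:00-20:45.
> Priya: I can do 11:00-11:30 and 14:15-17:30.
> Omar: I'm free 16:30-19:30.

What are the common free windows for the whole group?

17:00-17:30

Farrukh ∩ Aarav: 15:00-16:00, 17:00-20:45.
Farrukh ∩ Aarav ∩ Priya: 15:00-16:00, 17:00-17:30.
Farrukh ∩ Aarav ∩ Priya ∩ Omar: 17:00-17:30.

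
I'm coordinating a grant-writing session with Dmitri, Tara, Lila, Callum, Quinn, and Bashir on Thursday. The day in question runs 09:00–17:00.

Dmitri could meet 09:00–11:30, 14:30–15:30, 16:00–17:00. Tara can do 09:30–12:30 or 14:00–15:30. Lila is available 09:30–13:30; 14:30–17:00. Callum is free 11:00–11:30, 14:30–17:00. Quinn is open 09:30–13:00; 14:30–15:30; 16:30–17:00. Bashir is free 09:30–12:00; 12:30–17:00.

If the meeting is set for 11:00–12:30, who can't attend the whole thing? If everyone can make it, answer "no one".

Dmitri: not fully free for 11:00-12:30. Tara: free for 11:00-12:30. Lila: free for 11:00-12:30. Callum: not fully free for 11:00-12:30. Quinn: free for 11:00-12:30. Bashir: not fully free for 11:00-12:30.

Bashir, Callum, Dmitri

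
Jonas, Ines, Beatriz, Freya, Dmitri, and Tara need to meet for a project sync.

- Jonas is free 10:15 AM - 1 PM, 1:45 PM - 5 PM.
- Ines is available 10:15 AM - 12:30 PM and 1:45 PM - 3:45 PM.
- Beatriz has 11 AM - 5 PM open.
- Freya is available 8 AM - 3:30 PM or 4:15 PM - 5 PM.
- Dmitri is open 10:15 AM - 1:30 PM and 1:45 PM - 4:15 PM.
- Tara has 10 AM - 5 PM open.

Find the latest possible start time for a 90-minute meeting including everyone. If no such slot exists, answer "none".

14:00

Jonas ∩ Ines: 10:15-12:30, 13:45-15:45.
Jonas ∩ Ines ∩ Beatriz: 11:00-12:30, 13:45-15:45.
Jonas ∩ Ines ∩ Beatriz ∩ Freya: 11:00-12:30, 13:45-15:30.
Jonas ∩ Ines ∩ Beatriz ∩ Freya ∩ Dmitri: 11:00-12:30, 13:45-15:30.
Jonas ∩ Ines ∩ Beatriz ∩ Freya ∩ Dmitri ∩ Tara: 11:00-12:30, 13:45-15:30.
So the common availability across everyone is 11:00-12:30, 13:45-15:30.
The last common window of at least 90 minutes is 13:45-15:30; a 90-minute meeting can start as late as 14:00 and still end by 15:30.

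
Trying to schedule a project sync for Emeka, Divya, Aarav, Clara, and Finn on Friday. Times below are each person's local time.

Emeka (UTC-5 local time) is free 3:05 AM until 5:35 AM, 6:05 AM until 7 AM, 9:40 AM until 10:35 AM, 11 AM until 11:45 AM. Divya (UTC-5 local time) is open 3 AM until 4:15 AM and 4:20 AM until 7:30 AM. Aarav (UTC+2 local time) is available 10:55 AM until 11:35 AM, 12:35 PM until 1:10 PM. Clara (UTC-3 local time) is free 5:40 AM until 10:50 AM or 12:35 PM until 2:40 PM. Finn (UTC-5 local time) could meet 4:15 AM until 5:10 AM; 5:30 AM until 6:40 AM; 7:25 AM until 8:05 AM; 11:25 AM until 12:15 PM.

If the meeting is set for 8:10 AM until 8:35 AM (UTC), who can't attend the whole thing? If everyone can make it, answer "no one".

Emeka in UTC: 08:05-10:35, 11:05-12:00, 14:40-15:35, 16:00-16:45 (add 5h to convert from UTC-5).
Divya in UTC: 08:00-09:15, 09:20-12:30 (add 5h to convert from UTC-5).
Aarav in UTC: 08:55-09:35, 10:35-11:10 (subtract 2h to convert from UTC+2).
Clara in UTC: 08:40-13:50, 15:35-17:40 (add 3h to convert from UTC-3).
Finn in UTC: 09:15-10:10, 10:30-11:40, 12:25-13:05, 16:25-17:15 (add 5h to convert from UTC-5).
Emeka: free for 08:10-08:35. Divya: free for 08:10-08:35. Aarav: not fully free for 08:10-08:35. Clara: not fully free for 08:10-08:35. Finn: not fully free for 08:10-08:35.

Aarav, Clara, Finn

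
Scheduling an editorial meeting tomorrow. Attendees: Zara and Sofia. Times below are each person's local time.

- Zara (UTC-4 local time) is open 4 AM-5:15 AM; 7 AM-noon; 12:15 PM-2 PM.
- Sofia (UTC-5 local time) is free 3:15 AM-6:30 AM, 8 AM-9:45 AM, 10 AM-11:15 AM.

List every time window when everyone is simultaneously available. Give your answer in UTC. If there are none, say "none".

Zara in UTC: 08:00-09:15, 11:00-16:00, 16:15-18:00 (add 4h to convert from UTC-4).
Sofia in UTC: 08:15-11:30, 13:00-14:45, 15:00-16:15 (add 5h to convert from UTC-5).
Zara ∩ Sofia: 08:15-09:15, 11:00-11:30, 13:00-14:45, 15:00-16:00.

08:15-09:15, 11:00-11:30, 13:00-14:45, 15:00-16:00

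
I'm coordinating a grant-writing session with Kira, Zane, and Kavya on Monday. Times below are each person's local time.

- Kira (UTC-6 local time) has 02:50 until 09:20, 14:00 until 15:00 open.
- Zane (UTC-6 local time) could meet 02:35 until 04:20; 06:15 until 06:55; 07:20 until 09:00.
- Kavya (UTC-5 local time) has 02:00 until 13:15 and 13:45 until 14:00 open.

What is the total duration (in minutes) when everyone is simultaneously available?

Kira in UTC: 08:50-15:20, 20:00-21:00 (add 6h to convert from UTC-6).
Zane in UTC: 08:35-10:20, 12:15-12:55, 13:20-15:00 (add 6h to convert from UTC-6).
Kavya in UTC: 07:00-18:15, 18:45-19:00 (add 5h to convert from UTC-5).
Kira ∩ Zane: 08:50-10:20, 12:15-12:55, 13:20-15:00.
Kira ∩ Zane ∩ Kavya: 08:50-10:20, 12:15-12:55, 13:20-15:00.
Those are the intersection windows.
Summing the common windows: 90 + 40 + 100 = 230 minutes.

230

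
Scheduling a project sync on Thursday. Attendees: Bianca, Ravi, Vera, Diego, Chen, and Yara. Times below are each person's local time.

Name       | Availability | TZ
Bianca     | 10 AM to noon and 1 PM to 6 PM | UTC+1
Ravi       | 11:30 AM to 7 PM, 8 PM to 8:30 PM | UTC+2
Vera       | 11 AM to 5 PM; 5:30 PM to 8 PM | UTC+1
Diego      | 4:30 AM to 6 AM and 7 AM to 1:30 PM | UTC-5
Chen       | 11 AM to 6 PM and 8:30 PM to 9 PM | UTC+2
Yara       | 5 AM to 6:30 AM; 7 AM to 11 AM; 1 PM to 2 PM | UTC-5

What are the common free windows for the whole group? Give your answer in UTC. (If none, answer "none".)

Bianca in UTC: 09:00-11:00, 12:00-17:00 (subtract 1h to convert from UTC+1).
Ravi in UTC: 09:30-17:00, 18:00-18:30 (subtract 2h to convert from UTC+2).
Vera in UTC: 10:00-16:00, 16:30-19:00 (subtract 1h to convert from UTC+1).
Diego in UTC: 09:30-11:00, 12:00-18:30 (add 5h to convert from UTC-5).
Chen in UTC: 09:00-16:00, 18:30-19:00 (subtract 2h to convert from UTC+2).
Yara in UTC: 10:00-11:30, 12:00-16:00, 18:00-19:00 (add 5h to convert from UTC-5).
Bianca ∩ Ravi: 09:30-11:00, 12:00-17:00.
Bianca ∩ Ravi ∩ Vera: 10:00-11:00, 12:00-16:00, 16:30-17:00.
Bianca ∩ Ravi ∩ Vera ∩ Diego: 10:00-11:00, 12:00-16:00, 16:30-17:00.
Bianca ∩ Ravi ∩ Vera ∩ Diego ∩ Chen: 10:00-11:00, 12:00-16:00.
Bianca ∩ Ravi ∩ Vera ∩ Diego ∩ Chen ∩ Yara: 10:00-11:00, 12:00-16:00.

10:00-11:00, 12:00-16:00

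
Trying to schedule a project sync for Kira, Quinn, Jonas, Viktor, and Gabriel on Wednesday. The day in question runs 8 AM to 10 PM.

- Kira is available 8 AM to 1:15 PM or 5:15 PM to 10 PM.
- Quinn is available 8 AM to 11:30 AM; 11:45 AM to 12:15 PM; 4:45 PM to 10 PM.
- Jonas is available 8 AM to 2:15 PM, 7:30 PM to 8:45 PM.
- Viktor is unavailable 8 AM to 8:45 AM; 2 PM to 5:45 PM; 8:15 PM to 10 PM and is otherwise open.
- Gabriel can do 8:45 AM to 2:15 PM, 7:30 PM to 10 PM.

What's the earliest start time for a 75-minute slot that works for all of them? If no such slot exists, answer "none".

08:45

Kira free: 08:00-13:15, 17:15-22:00.
Quinn free: 08:00-11:30, 11:45-12:15, 16:45-22:00.
Jonas free: 08:00-14:15, 19:30-20:45.
Viktor free: 08:45-14:00, 17:45-20:15 (invert busy blocks within the working day).
Gabriel free: 08:45-14:15, 19:30-22:00.
Kira ∩ Quinn: 08:00-11:30, 11:45-12:15, 17:15-22:00.
Kira ∩ Quinn ∩ Jonas: 08:00-11:30, 11:45-12:15, 19:30-20:45.
Kira ∩ Quinn ∩ Jonas ∩ Viktor: 08:45-11:30, 11:45-12:15, 19:30-20:15.
Kira ∩ Quinn ∩ Jonas ∩ Viktor ∩ Gabriel: 08:45-11:30, 11:45-12:15, 19:30-20:15.
The first common window of at least 75 minutes is 08:45-11:30, so the earliest start is 08:45.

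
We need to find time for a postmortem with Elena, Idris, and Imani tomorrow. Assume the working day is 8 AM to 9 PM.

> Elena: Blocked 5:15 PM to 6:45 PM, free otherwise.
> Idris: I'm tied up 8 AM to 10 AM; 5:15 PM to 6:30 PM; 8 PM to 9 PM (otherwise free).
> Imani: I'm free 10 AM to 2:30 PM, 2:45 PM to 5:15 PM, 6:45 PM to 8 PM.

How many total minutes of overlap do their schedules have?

Elena free: 08:00-17:15, 18:45-21:00 (invert busy blocks within the working day).
Idris free: 10:00-17:15, 18:30-20:00 (invert busy blocks within the working day).
Imani free: 10:00-14:30, 14:45-17:15, 18:45-20:00.
Elena ∩ Idris: 10:00-17:15, 18:45-20:00.
Elena ∩ Idris ∩ Imani: 10:00-14:30, 14:45-17:15, 18:45-20:00.
Summing the common windows: 270 + 150 + 75 = 495 minutes.

495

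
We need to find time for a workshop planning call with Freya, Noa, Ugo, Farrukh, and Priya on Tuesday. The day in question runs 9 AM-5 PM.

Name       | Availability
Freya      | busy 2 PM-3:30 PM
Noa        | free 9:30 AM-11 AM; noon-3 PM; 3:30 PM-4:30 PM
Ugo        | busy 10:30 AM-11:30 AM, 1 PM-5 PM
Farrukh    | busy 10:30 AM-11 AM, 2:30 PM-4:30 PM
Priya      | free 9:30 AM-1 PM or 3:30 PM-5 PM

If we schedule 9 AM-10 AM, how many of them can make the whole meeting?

3

Freya free: 09:00-14:00, 15:30-17:00 (invert busy blocks within the working day).
Noa free: 09:30-11:00, 12:00-15:00, 15:30-16:30.
Ugo free: 09:00-10:30, 11:30-13:00 (invert busy blocks within the working day).
Farrukh free: 09:00-10:30, 11:00-14:30, 16:30-17:00 (invert busy blocks within the working day).
Priya free: 09:30-13:00, 15:30-17:00.
Freya, Ugo, and Farrukh can make the full 09:00-10:00 slot — that's 3.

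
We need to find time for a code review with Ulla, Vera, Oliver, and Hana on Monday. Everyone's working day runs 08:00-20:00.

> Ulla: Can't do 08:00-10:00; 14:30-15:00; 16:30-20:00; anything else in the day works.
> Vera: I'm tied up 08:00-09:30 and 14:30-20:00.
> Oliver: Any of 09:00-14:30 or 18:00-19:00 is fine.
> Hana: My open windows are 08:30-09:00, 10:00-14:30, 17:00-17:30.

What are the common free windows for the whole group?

10:00-14:30

Ulla free: 10:00-14:30, 15:00-16:30 (invert busy blocks within the working day).
Vera free: 09:30-14:30 (invert busy blocks within the working day).
Oliver free: 09:00-14:30, 18:00-19:00.
Hana free: 08:30-09:00, 10:00-14:30, 17:00-17:30.
Ulla ∩ Vera: 10:00-14:30.
Ulla ∩ Vera ∩ Oliver: 10:00-14:30.
Ulla ∩ Vera ∩ Oliver ∩ Hana: 10:00-14:30.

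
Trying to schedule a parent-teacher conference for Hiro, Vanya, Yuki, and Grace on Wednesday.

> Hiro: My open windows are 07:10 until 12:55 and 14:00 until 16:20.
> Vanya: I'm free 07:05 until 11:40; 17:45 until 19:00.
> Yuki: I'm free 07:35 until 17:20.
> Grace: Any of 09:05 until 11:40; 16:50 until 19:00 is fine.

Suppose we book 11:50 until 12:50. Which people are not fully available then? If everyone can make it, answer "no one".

Hiro: free for 11:50-12:50. Vanya: not fully free for 11:50-12:50. Yuki: free for 11:50-12:50. Grace: not fully free for 11:50-12:50.

Grace, Vanya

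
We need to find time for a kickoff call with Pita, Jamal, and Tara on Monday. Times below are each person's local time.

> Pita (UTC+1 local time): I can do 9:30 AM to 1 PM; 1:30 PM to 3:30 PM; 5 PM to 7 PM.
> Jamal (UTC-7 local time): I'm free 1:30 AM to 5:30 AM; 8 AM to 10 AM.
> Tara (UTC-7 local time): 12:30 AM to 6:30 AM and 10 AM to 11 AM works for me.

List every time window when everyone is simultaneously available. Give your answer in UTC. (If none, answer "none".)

08:30-12:00

Pita in UTC: 08:30-12:00, 12:30-14:30, 16:00-18:00 (subtract 1h to convert from UTC+1).
Jamal in UTC: 08:30-12:30, 15:00-17:00 (add 7h to convert from UTC-7).
Tara in UTC: 07:30-13:30, 17:00-18:00 (add 7h to convert from UTC-7).
Pita ∩ Jamal: 08:30-12:00, 16:00-17:00.
Pita ∩ Jamal ∩ Tara: 08:30-12:00.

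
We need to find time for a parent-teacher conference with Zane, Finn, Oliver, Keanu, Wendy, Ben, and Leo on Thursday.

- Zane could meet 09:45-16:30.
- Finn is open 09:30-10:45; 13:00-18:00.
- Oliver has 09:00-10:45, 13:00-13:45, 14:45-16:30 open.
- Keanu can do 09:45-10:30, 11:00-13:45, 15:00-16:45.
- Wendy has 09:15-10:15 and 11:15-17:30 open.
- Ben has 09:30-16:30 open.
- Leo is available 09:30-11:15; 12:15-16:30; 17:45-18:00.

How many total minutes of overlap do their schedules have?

165

Zane ∩ Finn: 09:45-10:45, 13:00-16:30.
Zane ∩ Finn ∩ Oliver: 09:45-10:45, 13:00-13:45, 14:45-16:30.
Zane ∩ Finn ∩ Oliver ∩ Keanu: 09:45-10:30, 13:00-13:45, 15:00-16:30.
Zane ∩ Finn ∩ Oliver ∩ Keanu ∩ Wendy: 09:45-10:15, 13:00-13:45, 15:00-16:30.
Zane ∩ Finn ∩ Oliver ∩ Keanu ∩ Wendy ∩ Ben: 09:45-10:15, 13:00-13:45, 15:00-16:30.
Zane ∩ Finn ∩ Oliver ∩ Keanu ∩ Wendy ∩ Ben ∩ Leo: 09:45-10:15, 13:00-13:45, 15:00-16:30.
Those are the intersection windows.
Summing the common windows: 30 + 45 + 90 = 165 minutes.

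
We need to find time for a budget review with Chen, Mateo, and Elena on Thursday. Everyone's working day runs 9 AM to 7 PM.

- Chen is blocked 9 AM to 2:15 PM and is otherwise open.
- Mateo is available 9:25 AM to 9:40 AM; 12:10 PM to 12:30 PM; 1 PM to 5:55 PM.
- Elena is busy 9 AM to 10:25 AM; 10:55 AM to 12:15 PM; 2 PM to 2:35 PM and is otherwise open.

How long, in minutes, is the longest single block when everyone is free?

Chen free: 14:15-19:00 (invert busy blocks within the working day).
Mateo free: 09:25-09:40, 12:10-12:30, 13:00-17:55.
Elena free: 10:25-10:55, 12:15-14:00, 14:35-19:00 (invert busy blocks within the working day).
Chen ∩ Mateo: 14:15-17:55.
Chen ∩ Mateo ∩ Elena: 14:35-17:55.
The longest is 14:35-17:55 at 200 minutes.

200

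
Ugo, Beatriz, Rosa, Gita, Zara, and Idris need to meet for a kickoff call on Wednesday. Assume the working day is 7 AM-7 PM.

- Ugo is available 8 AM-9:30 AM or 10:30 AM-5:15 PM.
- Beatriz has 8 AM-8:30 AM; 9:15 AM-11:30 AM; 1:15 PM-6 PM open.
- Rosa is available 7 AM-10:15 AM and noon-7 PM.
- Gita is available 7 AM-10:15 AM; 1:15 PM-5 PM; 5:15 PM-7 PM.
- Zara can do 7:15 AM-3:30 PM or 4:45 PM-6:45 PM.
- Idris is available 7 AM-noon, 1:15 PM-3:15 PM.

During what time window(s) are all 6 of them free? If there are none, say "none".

08:00-08:30, 09:15-09:30, 13:15-15:15

Ugo ∩ Beatriz: 08:00-08:30, 09:15-09:30, 10:30-11:30, 13:15-17:15.
Ugo ∩ Beatriz ∩ Rosa: 08:00-08:30, 09:15-09:30, 13:15-17:15.
Ugo ∩ Beatriz ∩ Rosa ∩ Gita: 08:00-08:30, 09:15-09:30, 13:15-17:00.
Ugo ∩ Beatriz ∩ Rosa ∩ Gita ∩ Zara: 08:00-08:30, 09:15-09:30, 13:15-15:30, 16:45-17:00.
Ugo ∩ Beatriz ∩ Rosa ∩ Gita ∩ Zara ∩ Idris: 08:00-08:30, 09:15-09:30, 13:15-15:15.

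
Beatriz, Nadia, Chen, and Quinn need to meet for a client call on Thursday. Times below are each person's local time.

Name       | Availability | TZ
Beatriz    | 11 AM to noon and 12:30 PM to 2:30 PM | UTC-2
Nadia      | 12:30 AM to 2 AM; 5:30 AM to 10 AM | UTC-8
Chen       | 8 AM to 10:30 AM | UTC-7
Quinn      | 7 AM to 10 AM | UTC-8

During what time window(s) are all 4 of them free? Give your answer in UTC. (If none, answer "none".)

15:00-16:30

Beatriz in UTC: 13:00-14:00, 14:30-16:30 (add 2h to convert from UTC-2).
Nadia in UTC: 08:30-10:00, 13:30-18:00 (add 8h to convert from UTC-8).
Chen in UTC: 15:00-17:30 (add 7h to convert from UTC-7).
Quinn in UTC: 15:00-18:00 (add 8h to convert from UTC-8).
Beatriz ∩ Nadia: 13:30-14:00, 14:30-16:30.
Beatriz ∩ Nadia ∩ Chen: 15:00-16:30.
Beatriz ∩ Nadia ∩ Chen ∩ Quinn: 15:00-16:30.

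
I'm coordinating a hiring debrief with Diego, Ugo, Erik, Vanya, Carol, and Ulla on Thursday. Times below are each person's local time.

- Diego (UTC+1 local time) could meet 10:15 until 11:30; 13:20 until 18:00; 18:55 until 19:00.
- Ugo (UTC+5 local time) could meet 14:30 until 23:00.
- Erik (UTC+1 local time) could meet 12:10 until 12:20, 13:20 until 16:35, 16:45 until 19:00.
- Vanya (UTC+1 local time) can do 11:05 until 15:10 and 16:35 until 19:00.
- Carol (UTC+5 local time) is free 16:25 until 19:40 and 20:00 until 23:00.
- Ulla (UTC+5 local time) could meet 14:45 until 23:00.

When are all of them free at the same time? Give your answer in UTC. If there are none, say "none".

12:20-14:10, 15:45-17:00, 17:55-18:00

Diego in UTC: 09:15-10:30, 12:20-17:00, 17:55-18:00 (subtract 1h to convert from UTC+1).
Ugo in UTC: 09:30-18:00 (subtract 5h to convert from UTC+5).
Erik in UTC: 11:10-11:20, 12:20-15:35, 15:45-18:00 (subtract 1h to convert from UTC+1).
Vanya in UTC: 10:05-14:10, 15:35-18:00 (subtract 1h to convert from UTC+1).
Carol in UTC: 11:25-14:40, 15:00-18:00 (subtract 5h to convert from UTC+5).
Ulla in UTC: 09:45-18:00 (subtract 5h to convert from UTC+5).
Diego ∩ Ugo: 09:30-10:30, 12:20-17:00, 17:55-18:00.
Diego ∩ Ugo ∩ Erik: 12:20-15:35, 15:45-17:00, 17:55-18:00.
Diego ∩ Ugo ∩ Erik ∩ Vanya: 12:20-14:10, 15:45-17:00, 17:55-18:00.
Diego ∩ Ugo ∩ Erik ∩ Vanya ∩ Carol: 12:20-14:10, 15:45-17:00, 17:55-18:00.
Diego ∩ Ugo ∩ Erik ∩ Vanya ∩ Carol ∩ Ulla: 12:20-14:10, 15:45-17:00, 17:55-18:00.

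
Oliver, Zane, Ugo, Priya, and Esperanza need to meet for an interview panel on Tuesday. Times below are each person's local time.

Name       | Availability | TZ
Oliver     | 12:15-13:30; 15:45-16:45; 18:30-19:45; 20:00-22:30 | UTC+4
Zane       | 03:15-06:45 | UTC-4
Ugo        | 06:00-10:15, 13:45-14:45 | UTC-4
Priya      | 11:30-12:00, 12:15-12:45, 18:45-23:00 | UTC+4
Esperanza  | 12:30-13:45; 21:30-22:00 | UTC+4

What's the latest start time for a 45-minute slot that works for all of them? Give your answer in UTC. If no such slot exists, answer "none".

Oliver in UTC: 08:15-09:30, 11:45-12:45, 14:30-15:45, 16:00-18:30 (subtract 4h to convert from UTC+4).
Zane in UTC: 07:15-10:45 (add 4h to convert from UTC-4).
Ugo in UTC: 10:00-14:15, 17:45-18:45 (add 4h to convert from UTC-4).
Priya in UTC: 07:30-08:00, 08:15-08:45, 14:45-19:00 (subtract 4h to convert from UTC+4).
Esperanza in UTC: 08:30-09:45, 17:30-18:00 (subtract 4h to convert from UTC+4).
Oliver ∩ Zane: 08:15-09:30.
Oliver ∩ Zane ∩ Ugo: ∅.
Oliver ∩ Zane ∩ Ugo ∩ Priya: ∅.
Oliver ∩ Zane ∩ Ugo ∩ Priya ∩ Esperanza: ∅.
There is no time when everyone is free.
No common window is at least 45 minutes long.

none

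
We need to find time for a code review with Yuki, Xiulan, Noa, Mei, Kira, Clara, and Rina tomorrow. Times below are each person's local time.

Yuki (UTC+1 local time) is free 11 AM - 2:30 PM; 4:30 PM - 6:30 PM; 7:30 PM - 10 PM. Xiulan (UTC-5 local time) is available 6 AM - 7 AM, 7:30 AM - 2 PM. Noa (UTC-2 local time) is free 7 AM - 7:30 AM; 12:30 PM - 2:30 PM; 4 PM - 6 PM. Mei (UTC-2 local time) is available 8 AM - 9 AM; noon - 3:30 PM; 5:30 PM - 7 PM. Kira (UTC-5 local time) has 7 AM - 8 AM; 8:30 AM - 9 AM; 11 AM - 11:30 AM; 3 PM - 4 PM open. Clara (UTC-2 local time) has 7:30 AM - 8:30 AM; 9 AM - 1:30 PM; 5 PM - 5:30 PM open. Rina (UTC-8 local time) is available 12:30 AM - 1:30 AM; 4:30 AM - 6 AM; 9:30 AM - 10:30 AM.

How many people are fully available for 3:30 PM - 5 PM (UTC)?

Yuki in UTC: 10:00-13:30, 15:30-17:30, 18:30-21:00 (subtract 1h to convert from UTC+1).
Xiulan in UTC: 11:00-12:00, 12:30-19:00 (add 5h to convert from UTC-5).
Noa in UTC: 09:00-09:30, 14:30-16:30, 18:00-20:00 (add 2h to convert from UTC-2).
Mei in UTC: 10:00-11:00, 14:00-17:30, 19:30-21:00 (add 2h to convert from UTC-2).
Kira in UTC: 12:00-13:00, 13:30-14:00, 16:00-16:30, 20:00-21:00 (add 5h to convert from UTC-5).
Clara in UTC: 09:30-10:30, 11:00-15:30, 19:00-19:30 (add 2h to convert from UTC-2).
Rina in UTC: 08:30-09:30, 12:30-14:00, 17:30-18:30 (add 8h to convert from UTC-8).
Yuki, Xiulan, and Mei can make the full 15:30-17:00 slot — that's 3.

3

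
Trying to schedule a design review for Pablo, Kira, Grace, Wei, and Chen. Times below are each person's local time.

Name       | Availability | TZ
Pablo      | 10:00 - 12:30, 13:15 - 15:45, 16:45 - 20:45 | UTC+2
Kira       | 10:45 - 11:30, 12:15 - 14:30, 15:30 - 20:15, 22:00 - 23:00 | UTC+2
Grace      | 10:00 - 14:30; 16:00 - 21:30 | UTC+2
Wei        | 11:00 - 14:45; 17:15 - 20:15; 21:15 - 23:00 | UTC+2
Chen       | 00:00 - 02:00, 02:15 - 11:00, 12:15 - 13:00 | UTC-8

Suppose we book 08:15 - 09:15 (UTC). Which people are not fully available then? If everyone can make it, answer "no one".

Pablo in UTC: 08:00-10:30, 11:15-13:45, 14:45-18:45 (subtract 2h to convert from UTC+2).
Kira in UTC: 08:45-09:30, 10:15-12:30, 13:30-18:15, 20:00-21:00 (subtract 2h to convert from UTC+2).
Grace in UTC: 08:00-12:30, 14:00-19:30 (subtract 2h to convert from UTC+2).
Wei in UTC: 09:00-12:45, 15:15-18:15, 19:15-21:00 (subtract 2h to convert from UTC+2).
Chen in UTC: 08:00-10:00, 10:15-19:00, 20:15-21:00 (add 8h to convert from UTC-8).
Pablo: free for 08:15-09:15. Kira: not fully free for 08:15-09:15. Grace: free for 08:15-09:15. Wei: not fully free for 08:15-09:15. Chen: free for 08:15-09:15.

Kira, Wei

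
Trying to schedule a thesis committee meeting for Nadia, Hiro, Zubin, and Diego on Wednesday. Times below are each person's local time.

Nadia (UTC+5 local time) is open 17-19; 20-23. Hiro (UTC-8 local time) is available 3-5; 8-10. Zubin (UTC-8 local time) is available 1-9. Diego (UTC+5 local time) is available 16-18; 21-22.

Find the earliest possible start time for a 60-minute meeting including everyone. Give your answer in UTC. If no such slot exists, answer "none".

Nadia in UTC: 12:00-14:00, 15:00-18:00 (subtract 5h to convert from UTC+5).
Hiro in UTC: 11:00-13:00, 16:00-18:00 (add 8h to convert from UTC-8).
Zubin in UTC: 09:00-17:00 (add 8h to convert from UTC-8).
Diego in UTC: 11:00-13:00, 16:00-17:00 (subtract 5h to convert from UTC+5).
Nadia ∩ Hiro: 12:00-13:00, 16:00-18:00.
Nadia ∩ Hiro ∩ Zubin: 12:00-13:00, 16:00-17:00.
Nadia ∩ Hiro ∩ Zubin ∩ Diego: 12:00-13:00, 16:00-17:00.
The first common window of at least 60 minutes is 12:00-13:00, so the earliest start is 12:00.

12:00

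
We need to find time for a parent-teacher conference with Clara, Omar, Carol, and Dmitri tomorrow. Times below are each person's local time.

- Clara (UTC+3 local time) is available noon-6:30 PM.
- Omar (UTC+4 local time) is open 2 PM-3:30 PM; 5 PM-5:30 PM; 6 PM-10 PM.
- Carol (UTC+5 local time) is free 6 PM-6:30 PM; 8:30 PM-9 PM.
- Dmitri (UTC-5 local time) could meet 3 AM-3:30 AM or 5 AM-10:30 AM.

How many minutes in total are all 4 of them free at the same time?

Clara in UTC: 09:00-15:30 (subtract 3h to convert from UTC+3).
Omar in UTC: 10:00-11:30, 13:00-13:30, 14:00-18:00 (subtract 4h to convert from UTC+4).
Carol in UTC: 13:00-13:30, 15:30-16:00 (subtract 5h to convert from UTC+5).
Dmitri in UTC: 08:00-08:30, 10:00-15:30 (add 5h to convert from UTC-5).
Clara ∩ Omar: 10:00-11:30, 13:00-13:30, 14:00-15:30.
Clara ∩ Omar ∩ Carol: 13:00-13:30.
Clara ∩ Omar ∩ Carol ∩ Dmitri: 13:00-13:30.
Those are the intersection windows.
That's a single block of 30 minutes.

30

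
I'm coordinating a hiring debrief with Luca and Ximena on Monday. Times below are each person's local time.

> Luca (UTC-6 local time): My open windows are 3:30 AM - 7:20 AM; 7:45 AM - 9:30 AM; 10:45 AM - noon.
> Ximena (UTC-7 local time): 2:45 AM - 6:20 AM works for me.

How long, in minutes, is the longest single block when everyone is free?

215

Luca in UTC: 09:30-13:20, 13:45-15:30, 16:45-18:00 (add 6h to convert from UTC-6).
Ximena in UTC: 09:45-13:20 (add 7h to convert from UTC-7).
Luca ∩ Ximena: 09:45-13:20.
The longest is 09:45-13:20 at 215 minutes.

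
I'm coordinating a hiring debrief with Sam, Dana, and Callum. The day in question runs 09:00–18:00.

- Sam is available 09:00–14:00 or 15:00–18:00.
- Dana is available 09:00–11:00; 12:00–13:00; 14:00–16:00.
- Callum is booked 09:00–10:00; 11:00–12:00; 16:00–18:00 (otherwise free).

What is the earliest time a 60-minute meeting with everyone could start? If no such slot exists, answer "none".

Sam free: 09:00-14:00, 15:00-18:00.
Dana free: 09:00-11:00, 12:00-13:00, 14:00-16:00.
Callum free: 10:00-11:00, 12:00-16:00 (invert busy blocks within the working day).
Sam ∩ Dana: 09:00-11:00, 12:00-13:00, 15:00-16:00.
Sam ∩ Dana ∩ Callum: 10:00-11:00, 12:00-13:00, 15:00-16:00.
So the common availability across everyone is 10:00-11:00, 12:00-13:00, 15:00-16:00.
The first common window of at least 60 minutes is 10:00-11:00, so the earliest start is 10:00.

10:00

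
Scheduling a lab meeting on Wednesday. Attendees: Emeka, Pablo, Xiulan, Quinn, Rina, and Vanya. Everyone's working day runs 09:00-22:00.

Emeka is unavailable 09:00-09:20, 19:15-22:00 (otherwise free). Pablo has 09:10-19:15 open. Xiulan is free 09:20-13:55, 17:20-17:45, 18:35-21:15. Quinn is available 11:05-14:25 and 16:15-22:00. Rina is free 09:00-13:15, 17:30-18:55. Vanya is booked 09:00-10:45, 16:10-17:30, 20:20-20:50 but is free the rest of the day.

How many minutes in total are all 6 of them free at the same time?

165

Emeka free: 09:20-19:15 (invert busy blocks within the working day).
Pablo free: 09:10-19:15.
Xiulan free: 09:20-13:55, 17:20-17:45, 18:35-21:15.
Quinn free: 11:05-14:25, 16:15-22:00.
Rina free: 09:00-13:15, 17:30-18:55.
Vanya free: 10:45-16:10, 17:30-20:20, 20:50-22:00 (invert busy blocks within the working day).
Emeka ∩ Pablo: 09:20-19:15.
Emeka ∩ Pablo ∩ Xiulan: 09:20-13:55, 17:20-17:45, 18:35-19:15.
Emeka ∩ Pablo ∩ Xiulan ∩ Quinn: 11:05-13:55, 17:20-17:45, 18:35-19:15.
Emeka ∩ Pablo ∩ Xiulan ∩ Quinn ∩ Rina: 11:05-13:15, 17:30-17:45, 18:35-18:55.
Emeka ∩ Pablo ∩ Xiulan ∩ Quinn ∩ Rina ∩ Vanya: 11:05-13:15, 17:30-17:45, 18:35-18:55.
Summing the common windows: 130 + 15 + 20 = 165 minutes.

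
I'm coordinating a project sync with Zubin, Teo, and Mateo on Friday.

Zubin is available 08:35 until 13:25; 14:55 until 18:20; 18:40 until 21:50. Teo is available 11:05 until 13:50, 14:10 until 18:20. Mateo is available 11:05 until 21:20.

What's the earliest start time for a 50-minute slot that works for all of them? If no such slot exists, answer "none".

Zubin ∩ Teo: 11:05-13:25, 14:55-18:20.
Zubin ∩ Teo ∩ Mateo: 11:05-13:25, 14:55-18:20.
The first common window of at least 50 minutes is 11:05-13:25, so the earliest start is 11:05.

11:05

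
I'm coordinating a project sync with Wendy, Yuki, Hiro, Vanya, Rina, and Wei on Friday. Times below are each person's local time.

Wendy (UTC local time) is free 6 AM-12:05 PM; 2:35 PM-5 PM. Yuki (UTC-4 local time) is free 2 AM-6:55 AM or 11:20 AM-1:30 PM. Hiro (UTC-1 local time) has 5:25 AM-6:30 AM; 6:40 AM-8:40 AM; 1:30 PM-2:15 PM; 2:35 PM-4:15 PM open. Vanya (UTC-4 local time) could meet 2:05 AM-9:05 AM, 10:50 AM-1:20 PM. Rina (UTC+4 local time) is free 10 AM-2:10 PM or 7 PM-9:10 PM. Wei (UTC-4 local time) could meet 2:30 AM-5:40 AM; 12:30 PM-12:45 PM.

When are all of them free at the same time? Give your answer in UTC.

Wendy in UTC: 06:00-12:05, 14:35-17:00.
Yuki in UTC: 06:00-10:55, 15:20-17:30 (add 4h to convert from UTC-4).
Hiro in UTC: 06:25-07:30, 07:40-09:40, 14:30-15:15, 15:35-17:15 (add 1h to convert from UTC-1).
Vanya in UTC: 06:05-13:05, 14:50-17:20 (add 4h to convert from UTC-4).
Rina in UTC: 06:00-10:10, 15:00-17:10 (subtract 4h to convert from UTC+4).
Wei in UTC: 06:30-09:40, 16:30-16:45 (add 4h to convert from UTC-4).
Wendy ∩ Yuki: 06:00-10:55, 15:20-17:00.
Wendy ∩ Yuki ∩ Hiro: 06:25-07:30, 07:40-09:40, 15:35-17:00.
Wendy ∩ Yuki ∩ Hiro ∩ Vanya: 06:25-07:30, 07:40-09:40, 15:35-17:00.
Wendy ∩ Yuki ∩ Hiro ∩ Vanya ∩ Rina: 06:25-07:30, 07:40-09:40, 15:35-17:00.
Wendy ∩ Yuki ∩ Hiro ∩ Vanya ∩ Rina ∩ Wei: 06:30-07:30, 07:40-09:40, 16:30-16:45.

06:30-07:30, 07:40-09:40, 16:30-16:45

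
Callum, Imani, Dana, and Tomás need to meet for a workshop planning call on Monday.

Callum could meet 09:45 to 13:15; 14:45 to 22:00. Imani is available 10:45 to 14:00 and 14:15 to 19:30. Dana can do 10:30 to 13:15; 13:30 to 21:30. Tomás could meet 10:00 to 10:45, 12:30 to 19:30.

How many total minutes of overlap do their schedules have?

330

Callum ∩ Imani: 10:45-13:15, 14:45-19:30.
Callum ∩ Imani ∩ Dana: 10:45-13:15, 14:45-19:30.
Callum ∩ Imani ∩ Dana ∩ Tomás: 12:30-13:15, 14:45-19:30.
Summing the common windows: 45 + 285 = 330 minutes.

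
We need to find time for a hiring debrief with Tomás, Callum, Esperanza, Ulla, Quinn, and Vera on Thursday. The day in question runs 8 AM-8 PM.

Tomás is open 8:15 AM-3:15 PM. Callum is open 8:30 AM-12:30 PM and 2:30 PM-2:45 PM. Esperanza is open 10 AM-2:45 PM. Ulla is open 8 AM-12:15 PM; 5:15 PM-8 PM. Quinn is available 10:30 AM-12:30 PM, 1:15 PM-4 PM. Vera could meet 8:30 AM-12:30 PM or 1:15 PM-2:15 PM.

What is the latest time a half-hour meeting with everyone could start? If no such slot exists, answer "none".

Tomás ∩ Callum: 08:30-12:30, 14:30-14:45.
Tomás ∩ Callum ∩ Esperanza: 10:00-12:30, 14:30-14:45.
Tomás ∩ Callum ∩ Esperanza ∩ Ulla: 10:00-12:15.
Tomás ∩ Callum ∩ Esperanza ∩ Ulla ∩ Quinn: 10:30-12:15.
Tomás ∩ Callum ∩ Esperanza ∩ Ulla ∩ Quinn ∩ Vera: 10:30-12:15.
The last common window of at least 30 minutes is 10:30-12:15; a 30-minute meeting can start as late as 11:45 and still end by 12:15.

11:45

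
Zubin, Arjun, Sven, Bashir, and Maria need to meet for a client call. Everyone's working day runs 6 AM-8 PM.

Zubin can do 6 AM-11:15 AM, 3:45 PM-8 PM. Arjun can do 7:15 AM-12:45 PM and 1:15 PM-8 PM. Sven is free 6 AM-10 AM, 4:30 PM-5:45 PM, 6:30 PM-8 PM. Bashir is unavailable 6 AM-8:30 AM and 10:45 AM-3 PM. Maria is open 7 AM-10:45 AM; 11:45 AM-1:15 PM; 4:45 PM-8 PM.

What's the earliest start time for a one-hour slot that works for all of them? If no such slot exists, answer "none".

Zubin free: 06:00-11:15, 15:45-20:00.
Arjun free: 07:15-12:45, 13:15-20:00.
Sven free: 06:00-10:00, 16:30-17:45, 18:30-20:00.
Bashir free: 08:30-10:45, 15:00-20:00 (invert busy blocks within the working day).
Maria free: 07:00-10:45, 11:45-13:15, 16:45-20:00.
Zubin ∩ Arjun: 07:15-11:15, 15:45-20:00.
Zubin ∩ Arjun ∩ Sven: 07:15-10:00, 16:30-17:45, 18:30-20:00.
Zubin ∩ Arjun ∩ Sven ∩ Bashir: 08:30-10:00, 16:30-17:45, 18:30-20:00.
Zubin ∩ Arjun ∩ Sven ∩ Bashir ∩ Maria: 08:30-10:00, 16:45-17:45, 18:30-20:00.
So the common availability across everyone is 08:30-10:00, 16:45-17:45, 18:30-20:00.
The first common window of at least 60 minutes is 08:30-10:00, so the earliest start is 08:30.

08:30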